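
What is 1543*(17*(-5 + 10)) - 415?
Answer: 130740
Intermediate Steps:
1543*(17*(-5 + 10)) - 415 = 1543*(17*5) - 415 = 1543*85 - 415 = 131155 - 415 = 130740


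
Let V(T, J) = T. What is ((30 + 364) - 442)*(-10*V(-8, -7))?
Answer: -3840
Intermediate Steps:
((30 + 364) - 442)*(-10*V(-8, -7)) = ((30 + 364) - 442)*(-10*(-8)) = (394 - 442)*80 = -48*80 = -3840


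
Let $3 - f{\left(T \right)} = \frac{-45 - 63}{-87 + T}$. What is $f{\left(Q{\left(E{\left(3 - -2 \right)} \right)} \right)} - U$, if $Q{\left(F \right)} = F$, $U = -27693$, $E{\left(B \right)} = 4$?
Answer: $\frac{2298660}{83} \approx 27695.0$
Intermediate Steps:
$f{\left(T \right)} = 3 + \frac{108}{-87 + T}$ ($f{\left(T \right)} = 3 - \frac{-45 - 63}{-87 + T} = 3 - - \frac{108}{-87 + T} = 3 + \frac{108}{-87 + T}$)
$f{\left(Q{\left(E{\left(3 - -2 \right)} \right)} \right)} - U = \frac{3 \left(-51 + 4\right)}{-87 + 4} - -27693 = 3 \frac{1}{-83} \left(-47\right) + 27693 = 3 \left(- \frac{1}{83}\right) \left(-47\right) + 27693 = \frac{141}{83} + 27693 = \frac{2298660}{83}$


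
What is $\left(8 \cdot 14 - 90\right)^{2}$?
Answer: $484$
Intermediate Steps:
$\left(8 \cdot 14 - 90\right)^{2} = \left(112 - 90\right)^{2} = 22^{2} = 484$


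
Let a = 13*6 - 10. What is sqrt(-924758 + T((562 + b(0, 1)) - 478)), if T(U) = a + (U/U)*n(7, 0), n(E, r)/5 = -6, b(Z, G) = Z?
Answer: 4*I*sqrt(57795) ≈ 961.62*I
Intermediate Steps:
n(E, r) = -30 (n(E, r) = 5*(-6) = -30)
a = 68 (a = 78 - 10 = 68)
T(U) = 38 (T(U) = 68 + (U/U)*(-30) = 68 + 1*(-30) = 68 - 30 = 38)
sqrt(-924758 + T((562 + b(0, 1)) - 478)) = sqrt(-924758 + 38) = sqrt(-924720) = 4*I*sqrt(57795)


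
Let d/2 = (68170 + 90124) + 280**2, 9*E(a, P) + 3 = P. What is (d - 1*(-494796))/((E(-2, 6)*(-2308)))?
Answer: -726138/577 ≈ -1258.5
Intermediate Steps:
E(a, P) = -1/3 + P/9
d = 473388 (d = 2*((68170 + 90124) + 280**2) = 2*(158294 + 78400) = 2*236694 = 473388)
(d - 1*(-494796))/((E(-2, 6)*(-2308))) = (473388 - 1*(-494796))/(((-1/3 + (1/9)*6)*(-2308))) = (473388 + 494796)/(((-1/3 + 2/3)*(-2308))) = 968184/(((1/3)*(-2308))) = 968184/(-2308/3) = 968184*(-3/2308) = -726138/577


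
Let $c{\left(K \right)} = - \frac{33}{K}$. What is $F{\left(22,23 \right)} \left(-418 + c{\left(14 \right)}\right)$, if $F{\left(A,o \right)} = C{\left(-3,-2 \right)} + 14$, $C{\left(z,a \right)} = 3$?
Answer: $- \frac{100045}{14} \approx -7146.1$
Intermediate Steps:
$F{\left(A,o \right)} = 17$ ($F{\left(A,o \right)} = 3 + 14 = 17$)
$F{\left(22,23 \right)} \left(-418 + c{\left(14 \right)}\right) = 17 \left(-418 - \frac{33}{14}\right) = 17 \left(- \frac{5885}{14}\right) = - \frac{100045}{14}$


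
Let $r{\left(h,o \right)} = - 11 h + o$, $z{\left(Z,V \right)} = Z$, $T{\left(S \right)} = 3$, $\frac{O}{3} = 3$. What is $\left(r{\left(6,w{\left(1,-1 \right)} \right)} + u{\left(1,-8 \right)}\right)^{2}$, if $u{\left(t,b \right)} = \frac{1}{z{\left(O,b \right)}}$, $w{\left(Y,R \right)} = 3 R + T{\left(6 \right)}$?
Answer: $\frac{351649}{81} \approx 4341.3$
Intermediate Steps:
$O = 9$ ($O = 3 \cdot 3 = 9$)
$w{\left(Y,R \right)} = 3 + 3 R$ ($w{\left(Y,R \right)} = 3 R + 3 = 3 + 3 R$)
$r{\left(h,o \right)} = o - 11 h$
$u{\left(t,b \right)} = \frac{1}{9}$
$\left(r{\left(6,w{\left(1,-1 \right)} \right)} + u{\left(1,-8 \right)}\right)^{2} = \left(\left(\left(3 + 3 \left(-1\right)\right) - 66\right) + \frac{1}{9}\right)^{2} = \left(\left(\left(3 - 3\right) - 66\right) + \frac{1}{9}\right)^{2} = \left(\left(0 - 66\right) + \frac{1}{9}\right)^{2} = \left(-66 + \frac{1}{9}\right)^{2} = \left(- \frac{593}{9}\right)^{2} = \frac{351649}{81}$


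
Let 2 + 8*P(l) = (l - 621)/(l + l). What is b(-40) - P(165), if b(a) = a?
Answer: -8707/220 ≈ -39.577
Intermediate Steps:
P(l) = -1/4 + (-621 + l)/(16*l) (P(l) = -1/4 + ((l - 621)/(l + l))/8 = -1/4 + ((-621 + l)/((2*l)))/8 = -1/4 + ((-621 + l)*(1/(2*l)))/8 = -1/4 + ((-621 + l)/(2*l))/8 = -1/4 + (-621 + l)/(16*l))
b(-40) - P(165) = -40 - 3*(-207 - 1*165)/(16*165) = -40 - 3*(-207 - 165)/(16*165) = -40 - 3*(-372)/(16*165) = -40 - 1*(-93/220) = -40 + 93/220 = -8707/220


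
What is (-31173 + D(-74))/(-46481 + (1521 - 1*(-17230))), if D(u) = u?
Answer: 31247/27730 ≈ 1.1268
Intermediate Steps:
(-31173 + D(-74))/(-46481 + (1521 - 1*(-17230))) = (-31173 - 74)/(-46481 + (1521 - 1*(-17230))) = -31247/(-46481 + (1521 + 17230)) = -31247/(-46481 + 18751) = -31247/(-27730) = -31247*(-1/27730) = 31247/27730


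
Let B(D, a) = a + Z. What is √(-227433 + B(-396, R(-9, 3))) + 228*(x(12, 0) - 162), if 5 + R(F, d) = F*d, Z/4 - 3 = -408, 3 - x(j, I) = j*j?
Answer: -69084 + I*√229085 ≈ -69084.0 + 478.63*I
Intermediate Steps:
x(j, I) = 3 - j² (x(j, I) = 3 - j*j = 3 - j²)
Z = -1620 (Z = 12 + 4*(-408) = 12 - 1632 = -1620)
R(F, d) = -5 + F*d
B(D, a) = -1620 + a (B(D, a) = a - 1620 = -1620 + a)
√(-227433 + B(-396, R(-9, 3))) + 228*(x(12, 0) - 162) = √(-227433 + (-1620 + (-5 - 9*3))) + 228*((3 - 1*12²) - 162) = √(-227433 + (-1620 + (-5 - 27))) + 228*((3 - 1*144) - 162) = √(-227433 + (-1620 - 32)) + 228*((3 - 144) - 162) = √(-227433 - 1652) + 228*(-141 - 162) = √(-229085) + 228*(-303) = I*√229085 - 69084 = -69084 + I*√229085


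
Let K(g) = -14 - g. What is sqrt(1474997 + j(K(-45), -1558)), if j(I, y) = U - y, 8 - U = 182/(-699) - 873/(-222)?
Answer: sqrt(3950651242307622)/51726 ≈ 1215.1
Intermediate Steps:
U = 223867/51726 (U = 8 - (182/(-699) - 873/(-222)) = 8 - (182*(-1/699) - 873*(-1/222)) = 8 - (-182/699 + 291/74) = 8 - 1*189941/51726 = 8 - 189941/51726 = 223867/51726 ≈ 4.3279)
j(I, y) = 223867/51726 - y
sqrt(1474997 + j(K(-45), -1558)) = sqrt(1474997 + (223867/51726 - 1*(-1558))) = sqrt(1474997 + (223867/51726 + 1558)) = sqrt(1474997 + 80812975/51726) = sqrt(76376507797/51726) = sqrt(3950651242307622)/51726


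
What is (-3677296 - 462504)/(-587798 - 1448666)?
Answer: 517475/254558 ≈ 2.0328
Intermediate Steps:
(-3677296 - 462504)/(-587798 - 1448666) = -4139800/(-2036464) = -4139800*(-1/2036464) = 517475/254558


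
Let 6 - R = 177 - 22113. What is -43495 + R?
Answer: -21553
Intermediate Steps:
R = 21942 (R = 6 - (177 - 22113) = 6 - 1*(-21936) = 6 + 21936 = 21942)
-43495 + R = -43495 + 21942 = -21553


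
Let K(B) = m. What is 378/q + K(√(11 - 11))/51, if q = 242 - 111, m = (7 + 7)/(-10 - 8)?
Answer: 172585/60129 ≈ 2.8702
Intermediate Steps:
m = -7/9 (m = 14/(-18) = 14*(-1/18) = -7/9 ≈ -0.77778)
K(B) = -7/9
q = 131
378/q + K(√(11 - 11))/51 = 378/131 - 7/9/51 = 378*(1/131) - 7/9*1/51 = 378/131 - 7/459 = 172585/60129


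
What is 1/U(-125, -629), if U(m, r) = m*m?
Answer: 1/15625 ≈ 6.4000e-5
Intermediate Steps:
U(m, r) = m²
1/U(-125, -629) = 1/((-125)²) = 1/15625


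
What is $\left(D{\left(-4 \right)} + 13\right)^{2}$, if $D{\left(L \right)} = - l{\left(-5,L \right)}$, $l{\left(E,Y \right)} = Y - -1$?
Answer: $256$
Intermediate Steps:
$l{\left(E,Y \right)} = 1 + Y$ ($l{\left(E,Y \right)} = Y + 1 = 1 + Y$)
$D{\left(L \right)} = -1 - L$ ($D{\left(L \right)} = - (1 + L) = -1 - L$)
$\left(D{\left(-4 \right)} + 13\right)^{2} = \left(\left(-1 - -4\right) + 13\right)^{2} = \left(\left(-1 + 4\right) + 13\right)^{2} = \left(3 + 13\right)^{2} = 16^{2} = 256$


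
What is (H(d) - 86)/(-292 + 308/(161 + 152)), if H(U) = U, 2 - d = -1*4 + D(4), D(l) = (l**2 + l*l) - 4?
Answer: 8451/22772 ≈ 0.37111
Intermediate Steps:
D(l) = -4 + 2*l**2 (D(l) = (l**2 + l**2) - 4 = 2*l**2 - 4 = -4 + 2*l**2)
d = -22 (d = 2 - (-1*4 + (-4 + 2*4**2)) = 2 - (-4 + (-4 + 2*16)) = 2 - (-4 + (-4 + 32)) = 2 - (-4 + 28) = 2 - 1*24 = 2 - 24 = -22)
(H(d) - 86)/(-292 + 308/(161 + 152)) = (-22 - 86)/(-292 + 308/(161 + 152)) = -108/(-292 + 308/313) = -108/(-91088/313) = -108*(-313/91088) = 8451/22772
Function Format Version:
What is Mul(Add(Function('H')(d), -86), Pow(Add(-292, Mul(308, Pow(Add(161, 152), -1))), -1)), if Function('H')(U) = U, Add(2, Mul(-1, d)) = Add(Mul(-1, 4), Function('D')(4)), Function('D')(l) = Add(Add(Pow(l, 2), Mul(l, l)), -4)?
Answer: Rational(8451, 22772) ≈ 0.37111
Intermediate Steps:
Function('D')(l) = Add(-4, Mul(2, Pow(l, 2))) (Function('D')(l) = Add(Add(Pow(l, 2), Pow(l, 2)), -4) = Add(Mul(2, Pow(l, 2)), -4) = Add(-4, Mul(2, Pow(l, 2))))
d = -22 (d = Add(2, Mul(-1, Add(Mul(-1, 4), Add(-4, Mul(2, Pow(4, 2)))))) = Add(2, Mul(-1, Add(-4, Add(-4, Mul(2, 16))))) = Add(2, Mul(-1, Add(-4, Add(-4, 32)))) = Add(2, Mul(-1, Add(-4, 28))) = Add(2, Mul(-1, 24)) = Add(2, -24) = -22)
Mul(Add(Function('H')(d), -86), Pow(Add(-292, Mul(308, Pow(Add(161, 152), -1))), -1)) = Mul(Add(-22, -86), Pow(Add(-292, Mul(308, Pow(Add(161, 152), -1))), -1)) = Mul(-108, Pow(Add(-292, Mul(308, Pow(313, -1))), -1)) = Mul(-108, Pow(Add(-292, Mul(308, Rational(1, 313))), -1)) = Mul(-108, Pow(Add(-292, Rational(308, 313)), -1)) = Mul(-108, Pow(Rational(-91088, 313), -1)) = Mul(-108, Rational(-313, 91088)) = Rational(8451, 22772)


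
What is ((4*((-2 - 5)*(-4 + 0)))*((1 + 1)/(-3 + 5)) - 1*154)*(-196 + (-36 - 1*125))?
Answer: 14994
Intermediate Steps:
((4*((-2 - 5)*(-4 + 0)))*((1 + 1)/(-3 + 5)) - 1*154)*(-196 + (-36 - 1*125)) = ((4*(-7*(-4)))*(2/2) - 154)*(-196 + (-36 - 125)) = ((4*28)*(2*(½)) - 154)*(-196 - 161) = (112*1 - 154)*(-357) = (112 - 154)*(-357) = -42*(-357) = 14994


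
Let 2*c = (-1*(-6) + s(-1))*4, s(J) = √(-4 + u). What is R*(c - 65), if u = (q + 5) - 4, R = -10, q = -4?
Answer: 530 - 20*I*√7 ≈ 530.0 - 52.915*I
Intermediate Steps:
u = -3 (u = (-4 + 5) - 4 = 1 - 4 = -3)
s(J) = I*√7 (s(J) = √(-4 - 3) = √(-7) = I*√7)
c = 12 + 2*I*√7 (c = ((-1*(-6) + I*√7)*4)/2 = ((6 + I*√7)*4)/2 = (24 + 4*I*√7)/2 = 12 + 2*I*√7 ≈ 12.0 + 5.2915*I)
R*(c - 65) = -10*((12 + 2*I*√7) - 65) = -10*(-53 + 2*I*√7) = 530 - 20*I*√7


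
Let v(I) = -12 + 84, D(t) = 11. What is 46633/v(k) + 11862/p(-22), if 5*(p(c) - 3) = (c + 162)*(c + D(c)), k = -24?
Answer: 13369001/21960 ≈ 608.79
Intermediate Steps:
v(I) = 72
p(c) = 3 + (11 + c)*(162 + c)/5 (p(c) = 3 + ((c + 162)*(c + 11))/5 = 3 + ((162 + c)*(11 + c))/5 = 3 + ((11 + c)*(162 + c))/5 = 3 + (11 + c)*(162 + c)/5)
46633/v(k) + 11862/p(-22) = 46633/72 + 11862/(1797/5 + (⅕)*(-22)² + (173/5)*(-22)) = 46633*(1/72) + 11862/(1797/5 + (⅕)*484 - 3806/5) = 46633/72 + 11862/(1797/5 + 484/5 - 3806/5) = 46633/72 + 11862/(-305) = 46633/72 + 11862*(-1/305) = 46633/72 - 11862/305 = 13369001/21960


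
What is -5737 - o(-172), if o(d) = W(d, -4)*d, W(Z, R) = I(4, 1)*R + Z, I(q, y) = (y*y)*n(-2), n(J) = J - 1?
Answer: -33257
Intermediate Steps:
n(J) = -1 + J
I(q, y) = -3*y**2 (I(q, y) = (y*y)*(-1 - 2) = y**2*(-3) = -3*y**2)
W(Z, R) = Z - 3*R (W(Z, R) = (-3*1**2)*R + Z = (-3*1)*R + Z = -3*R + Z = Z - 3*R)
o(d) = d*(12 + d) (o(d) = (d - 3*(-4))*d = (d + 12)*d = (12 + d)*d = d*(12 + d))
-5737 - o(-172) = -5737 - (-172)*(12 - 172) = -5737 - (-172)*(-160) = -5737 - 1*27520 = -5737 - 27520 = -33257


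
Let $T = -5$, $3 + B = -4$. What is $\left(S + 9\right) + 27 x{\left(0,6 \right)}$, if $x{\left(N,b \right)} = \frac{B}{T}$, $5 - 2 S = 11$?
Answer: $\frac{219}{5} \approx 43.8$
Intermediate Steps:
$S = -3$ ($S = \frac{5}{2} - \frac{11}{2} = -3$)
$B = -7$ ($B = -3 - 4 = -7$)
$x{\left(N,b \right)} = \frac{7}{5}$ ($x{\left(N,b \right)} = - \frac{7}{-5} = \left(-7\right) \left(- \frac{1}{5}\right) = \frac{7}{5}$)
$\left(S + 9\right) + 27 x{\left(0,6 \right)} = \left(-3 + 9\right) + 27 \cdot \frac{7}{5} = 6 + \frac{189}{5} = \frac{219}{5}$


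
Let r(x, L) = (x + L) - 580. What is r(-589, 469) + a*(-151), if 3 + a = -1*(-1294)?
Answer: -195641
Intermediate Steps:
a = 1291 (a = -3 - 1*(-1294) = -3 + 1294 = 1291)
r(x, L) = -580 + L + x (r(x, L) = (L + x) - 580 = -580 + L + x)
r(-589, 469) + a*(-151) = (-580 + 469 - 589) + 1291*(-151) = -700 - 194941 = -195641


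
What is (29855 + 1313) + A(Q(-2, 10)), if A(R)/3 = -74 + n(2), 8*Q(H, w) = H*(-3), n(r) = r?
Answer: 30952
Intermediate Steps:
Q(H, w) = -3*H/8 (Q(H, w) = (H*(-3))/8 = (-3*H)/8 = -3*H/8)
A(R) = -216 (A(R) = 3*(-74 + 2) = 3*(-72) = -216)
(29855 + 1313) + A(Q(-2, 10)) = (29855 + 1313) - 216 = 31168 - 216 = 30952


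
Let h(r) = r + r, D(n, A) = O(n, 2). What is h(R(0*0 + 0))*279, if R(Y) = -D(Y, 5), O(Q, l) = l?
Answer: -1116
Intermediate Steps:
D(n, A) = 2
R(Y) = -2 (R(Y) = -1*2 = -2)
h(r) = 2*r
h(R(0*0 + 0))*279 = (2*(-2))*279 = -4*279 = -1116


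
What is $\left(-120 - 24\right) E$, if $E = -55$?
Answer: $7920$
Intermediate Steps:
$\left(-120 - 24\right) E = \left(-120 - 24\right) \left(-55\right) = \left(-144\right) \left(-55\right) = 7920$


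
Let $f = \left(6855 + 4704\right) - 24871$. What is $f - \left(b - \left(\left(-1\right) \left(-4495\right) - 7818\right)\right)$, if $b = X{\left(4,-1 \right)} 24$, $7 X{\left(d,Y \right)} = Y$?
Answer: $- \frac{116421}{7} \approx -16632.0$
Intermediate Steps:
$X{\left(d,Y \right)} = \frac{Y}{7}$
$f = -13312$ ($f = 11559 - 24871 = -13312$)
$b = - \frac{24}{7}$ ($b = \frac{1}{7} \left(-1\right) 24 = \left(- \frac{1}{7}\right) 24 = - \frac{24}{7} \approx -3.4286$)
$f - \left(b - \left(\left(-1\right) \left(-4495\right) - 7818\right)\right) = -13312 - \left(- \frac{24}{7} - \left(\left(-1\right) \left(-4495\right) - 7818\right)\right) = -13312 - \left(- \frac{24}{7} - \left(4495 - 7818\right)\right) = -13312 - \left(- \frac{24}{7} - -3323\right) = -13312 - \left(- \frac{24}{7} + 3323\right) = -13312 - \frac{23237}{7} = - \frac{116421}{7}$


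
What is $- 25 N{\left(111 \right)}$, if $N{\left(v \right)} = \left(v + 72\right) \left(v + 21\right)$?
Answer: $-603900$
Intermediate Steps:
$N{\left(v \right)} = \left(21 + v\right) \left(72 + v\right)$ ($N{\left(v \right)} = \left(72 + v\right) \left(21 + v\right) = \left(21 + v\right) \left(72 + v\right)$)
$- 25 N{\left(111 \right)} = - 25 \left(1512 + 111^{2} + 93 \cdot 111\right) = - 25 \left(1512 + 12321 + 10323\right) = \left(-25\right) 24156 = -603900$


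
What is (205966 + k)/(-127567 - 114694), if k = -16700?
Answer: -189266/242261 ≈ -0.78125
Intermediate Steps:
(205966 + k)/(-127567 - 114694) = (205966 - 16700)/(-127567 - 114694) = 189266/(-242261) = 189266*(-1/242261) = -189266/242261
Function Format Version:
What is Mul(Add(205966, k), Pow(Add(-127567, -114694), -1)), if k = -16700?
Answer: Rational(-189266, 242261) ≈ -0.78125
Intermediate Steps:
Mul(Add(205966, k), Pow(Add(-127567, -114694), -1)) = Mul(Add(205966, -16700), Pow(Add(-127567, -114694), -1)) = Mul(189266, Pow(-242261, -1)) = Mul(189266, Rational(-1, 242261)) = Rational(-189266, 242261)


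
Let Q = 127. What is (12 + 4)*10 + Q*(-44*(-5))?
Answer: 28100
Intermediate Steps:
(12 + 4)*10 + Q*(-44*(-5)) = (12 + 4)*10 + 127*(-44*(-5)) = 16*10 + 127*220 = 160 + 27940 = 28100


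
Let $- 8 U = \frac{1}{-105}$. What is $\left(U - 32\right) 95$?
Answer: $- \frac{510701}{168} \approx -3039.9$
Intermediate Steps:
$U = \frac{1}{840}$ ($U = - \frac{1}{8 \left(-105\right)} = \left(- \frac{1}{8}\right) \left(- \frac{1}{105}\right) = \frac{1}{840} \approx 0.0011905$)
$\left(U - 32\right) 95 = \left(\frac{1}{840} - 32\right) 95 = \left(- \frac{26879}{840}\right) 95 = - \frac{510701}{168}$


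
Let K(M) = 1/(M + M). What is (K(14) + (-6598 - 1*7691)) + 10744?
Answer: -99259/28 ≈ -3545.0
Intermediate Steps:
K(M) = 1/(2*M)
(K(14) + (-6598 - 1*7691)) + 10744 = ((½)/14 + (-6598 - 1*7691)) + 10744 = ((½)*(1/14) + (-6598 - 7691)) + 10744 = (1/28 - 14289) + 10744 = -400091/28 + 10744 = -99259/28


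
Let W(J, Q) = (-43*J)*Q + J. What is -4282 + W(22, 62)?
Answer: -62912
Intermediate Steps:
W(J, Q) = J - 43*J*Q (W(J, Q) = -43*J*Q + J = J - 43*J*Q)
-4282 + W(22, 62) = -4282 + 22*(1 - 43*62) = -4282 + 22*(1 - 2666) = -4282 + 22*(-2665) = -4282 - 58630 = -62912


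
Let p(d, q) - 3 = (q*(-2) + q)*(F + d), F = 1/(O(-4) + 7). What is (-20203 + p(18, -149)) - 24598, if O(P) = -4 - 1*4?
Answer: -42265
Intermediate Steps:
O(P) = -8 (O(P) = -4 - 4 = -8)
F = -1 (F = 1/(-8 + 7) = 1/(-1) = -1)
p(d, q) = 3 - q*(-1 + d) (p(d, q) = 3 + (q*(-2) + q)*(-1 + d) = 3 + (-2*q + q)*(-1 + d) = 3 + (-q)*(-1 + d) = 3 - q*(-1 + d))
(-20203 + p(18, -149)) - 24598 = (-20203 + (3 - 149 - 1*18*(-149))) - 24598 = (-20203 + (3 - 149 + 2682)) - 24598 = (-20203 + 2536) - 24598 = -17667 - 24598 = -42265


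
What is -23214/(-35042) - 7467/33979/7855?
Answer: 3097836028008/4676443293445 ≈ 0.66243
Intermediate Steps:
-23214/(-35042) - 7467/33979/7855 = -23214*(-1/35042) - 7467*1/33979*(1/7855) = 11607/17521 - 7467/33979*1/7855 = 11607/17521 - 7467/266905045 = 3097836028008/4676443293445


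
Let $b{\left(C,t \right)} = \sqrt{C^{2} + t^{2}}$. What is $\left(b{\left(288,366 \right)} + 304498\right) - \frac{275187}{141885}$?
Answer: $\frac{14401141181}{47295} + 30 \sqrt{241} \approx 3.0496 \cdot 10^{5}$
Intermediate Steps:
$\left(b{\left(288,366 \right)} + 304498\right) - \frac{275187}{141885} = \left(\sqrt{288^{2} + 366^{2}} + 304498\right) - \frac{275187}{141885} = \left(\sqrt{82944 + 133956} + 304498\right) - \frac{91729}{47295} = \left(\sqrt{216900} + 304498\right) - \frac{91729}{47295} = \left(30 \sqrt{241} + 304498\right) - \frac{91729}{47295} = \left(304498 + 30 \sqrt{241}\right) - \frac{91729}{47295} = \frac{14401141181}{47295} + 30 \sqrt{241}$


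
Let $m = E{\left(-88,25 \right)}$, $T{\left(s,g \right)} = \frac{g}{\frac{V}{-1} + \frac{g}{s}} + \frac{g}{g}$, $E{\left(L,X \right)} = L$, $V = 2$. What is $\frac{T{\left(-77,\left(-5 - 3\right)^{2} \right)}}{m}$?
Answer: $\frac{2355}{9592} \approx 0.24552$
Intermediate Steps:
$T{\left(s,g \right)} = 1 + \frac{g}{-2 + \frac{g}{s}}$ ($T{\left(s,g \right)} = \frac{g}{\frac{2}{-1} + \frac{g}{s}} + \frac{g}{g} = \frac{g}{2 \left(-1\right) + \frac{g}{s}} + 1 = \frac{g}{-2 + \frac{g}{s}} + 1 = 1 + \frac{g}{-2 + \frac{g}{s}}$)
$m = -88$
$\frac{T{\left(-77,\left(-5 - 3\right)^{2} \right)}}{m} = \frac{\frac{1}{\left(-5 - 3\right)^{2} - -154} \left(\left(-5 - 3\right)^{2} - -154 + \left(-5 - 3\right)^{2} \left(-77\right)\right)}{-88} = \frac{\left(-8\right)^{2} + 154 + \left(-8\right)^{2} \left(-77\right)}{\left(-8\right)^{2} + 154} \left(- \frac{1}{88}\right) = \frac{64 + 154 + 64 \left(-77\right)}{64 + 154} \left(- \frac{1}{88}\right) = \frac{64 + 154 - 4928}{218} \left(- \frac{1}{88}\right) = \frac{1}{218} \left(-4710\right) \left(- \frac{1}{88}\right) = \left(- \frac{2355}{109}\right) \left(- \frac{1}{88}\right) = \frac{2355}{9592}$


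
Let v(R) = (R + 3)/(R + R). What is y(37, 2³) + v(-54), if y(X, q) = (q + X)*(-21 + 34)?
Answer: 21077/36 ≈ 585.47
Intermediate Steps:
v(R) = (3 + R)/(2*R) (v(R) = (3 + R)/((2*R)) = (3 + R)*(1/(2*R)) = (3 + R)/(2*R))
y(X, q) = 13*X + 13*q (y(X, q) = (X + q)*13 = 13*X + 13*q)
y(37, 2³) + v(-54) = (13*37 + 13*2³) + (½)*(3 - 54)/(-54) = (481 + 13*8) + (½)*(-1/54)*(-51) = (481 + 104) + 17/36 = 585 + 17/36 = 21077/36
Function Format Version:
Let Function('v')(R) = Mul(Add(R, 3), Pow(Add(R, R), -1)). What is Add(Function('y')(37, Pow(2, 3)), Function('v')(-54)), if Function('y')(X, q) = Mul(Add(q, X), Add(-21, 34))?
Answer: Rational(21077, 36) ≈ 585.47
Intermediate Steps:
Function('v')(R) = Mul(Rational(1, 2), Pow(R, -1), Add(3, R)) (Function('v')(R) = Mul(Add(3, R), Pow(Mul(2, R), -1)) = Mul(Add(3, R), Mul(Rational(1, 2), Pow(R, -1))) = Mul(Rational(1, 2), Pow(R, -1), Add(3, R)))
Function('y')(X, q) = Add(Mul(13, X), Mul(13, q)) (Function('y')(X, q) = Mul(Add(X, q), 13) = Add(Mul(13, X), Mul(13, q)))
Add(Function('y')(37, Pow(2, 3)), Function('v')(-54)) = Add(Add(Mul(13, 37), Mul(13, Pow(2, 3))), Mul(Rational(1, 2), Pow(-54, -1), Add(3, -54))) = Add(Add(481, Mul(13, 8)), Mul(Rational(1, 2), Rational(-1, 54), -51)) = Add(Add(481, 104), Rational(17, 36)) = Add(585, Rational(17, 36)) = Rational(21077, 36)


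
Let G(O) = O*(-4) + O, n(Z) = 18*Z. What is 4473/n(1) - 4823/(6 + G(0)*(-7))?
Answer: -1666/3 ≈ -555.33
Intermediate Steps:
G(O) = -3*O (G(O) = -4*O + O = -3*O)
4473/n(1) - 4823/(6 + G(0)*(-7)) = 4473/((18*1)) - 4823/(6 - 3*0*(-7)) = 4473/18 - 4823/(6 + 0*(-7)) = 4473*(1/18) - 4823/(6 + 0) = 497/2 - 4823/6 = -1666/3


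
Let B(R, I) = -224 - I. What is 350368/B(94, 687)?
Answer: -350368/911 ≈ -384.60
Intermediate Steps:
350368/B(94, 687) = 350368/(-224 - 1*687) = 350368/(-224 - 687) = 350368/(-911) = 350368*(-1/911) = -350368/911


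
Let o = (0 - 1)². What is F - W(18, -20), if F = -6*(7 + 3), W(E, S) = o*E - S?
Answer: -98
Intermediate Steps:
o = 1 (o = (-1)² = 1)
W(E, S) = E - S (W(E, S) = 1*E - S = E - S)
F = -60 (F = -6*10 = -60)
F - W(18, -20) = -60 - (18 - 1*(-20)) = -60 - (18 + 20) = -60 - 1*38 = -60 - 38 = -98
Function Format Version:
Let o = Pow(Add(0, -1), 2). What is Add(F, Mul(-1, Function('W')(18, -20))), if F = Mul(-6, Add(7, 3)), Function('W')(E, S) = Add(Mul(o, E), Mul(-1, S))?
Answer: -98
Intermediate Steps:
o = 1 (o = Pow(-1, 2) = 1)
Function('W')(E, S) = Add(E, Mul(-1, S)) (Function('W')(E, S) = Add(Mul(1, E), Mul(-1, S)) = Add(E, Mul(-1, S)))
F = -60 (F = Mul(-6, 10) = -60)
Add(F, Mul(-1, Function('W')(18, -20))) = Add(-60, Mul(-1, Add(18, Mul(-1, -20)))) = Add(-60, Mul(-1, Add(18, 20))) = Add(-60, Mul(-1, 38)) = Add(-60, -38) = -98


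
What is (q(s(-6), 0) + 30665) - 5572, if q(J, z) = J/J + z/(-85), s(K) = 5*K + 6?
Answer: 25094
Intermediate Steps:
s(K) = 6 + 5*K
q(J, z) = 1 - z/85 (q(J, z) = 1 + z*(-1/85) = 1 - z/85)
(q(s(-6), 0) + 30665) - 5572 = ((1 - 1/85*0) + 30665) - 5572 = ((1 + 0) + 30665) - 5572 = (1 + 30665) - 5572 = 30666 - 5572 = 25094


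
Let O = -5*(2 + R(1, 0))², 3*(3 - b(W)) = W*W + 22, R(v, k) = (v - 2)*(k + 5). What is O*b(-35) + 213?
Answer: 18783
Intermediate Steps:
R(v, k) = (-2 + v)*(5 + k)
b(W) = -13/3 - W²/3 (b(W) = 3 - (W*W + 22)/3 = 3 - (W² + 22)/3 = 3 - (22 + W²)/3 = 3 + (-22/3 - W²/3) = -13/3 - W²/3)
O = -45 (O = -5*(2 + (-10 - 2*0 + 5*1 + 0*1))² = -5*(2 + (-10 + 0 + 5 + 0))² = -5*(2 - 5)² = -5*(-3)² = -5*9 = -45)
O*b(-35) + 213 = -45*(-13/3 - ⅓*(-35)²) + 213 = -45*(-13/3 - ⅓*1225) + 213 = -45*(-13/3 - 1225/3) + 213 = -45*(-1238/3) + 213 = 18570 + 213 = 18783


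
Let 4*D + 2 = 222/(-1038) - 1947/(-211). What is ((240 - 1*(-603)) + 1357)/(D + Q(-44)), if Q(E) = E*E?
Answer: 6424528/5658705 ≈ 1.1353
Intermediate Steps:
D = 128009/73006 (D = -½ + (222/(-1038) - 1947/(-211))/4 = -½ + (222*(-1/1038) - 1947*(-1/211))/4 = -½ + (-37/173 + 1947/211)/4 = -½ + (¼)*(329024/36503) = -½ + 82256/36503 = 128009/73006 ≈ 1.7534)
Q(E) = E²
((240 - 1*(-603)) + 1357)/(D + Q(-44)) = ((240 - 1*(-603)) + 1357)/(128009/73006 + (-44)²) = ((240 + 603) + 1357)/(128009/73006 + 1936) = (843 + 1357)/(141467625/73006) = 2200*(73006/141467625) = 6424528/5658705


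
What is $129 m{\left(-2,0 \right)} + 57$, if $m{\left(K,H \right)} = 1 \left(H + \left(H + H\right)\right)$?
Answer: $57$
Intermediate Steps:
$m{\left(K,H \right)} = 3 H$ ($m{\left(K,H \right)} = 1 \left(H + 2 H\right) = 1 \cdot 3 H = 3 H$)
$129 m{\left(-2,0 \right)} + 57 = 129 \cdot 3 \cdot 0 + 57 = 129 \cdot 0 + 57 = 0 + 57 = 57$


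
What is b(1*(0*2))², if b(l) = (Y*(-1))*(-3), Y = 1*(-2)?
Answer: 36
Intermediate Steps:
Y = -2
b(l) = -6 (b(l) = -2*(-1)*(-3) = 2*(-3) = -6)
b(1*(0*2))² = (-6)² = 36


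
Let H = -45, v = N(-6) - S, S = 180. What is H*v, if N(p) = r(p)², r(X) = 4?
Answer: 7380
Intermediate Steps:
N(p) = 16 (N(p) = 4² = 16)
v = -164 (v = 16 - 1*180 = 16 - 180 = -164)
H*v = -45*(-164) = 7380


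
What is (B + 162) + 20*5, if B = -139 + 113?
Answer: 236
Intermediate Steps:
B = -26
(B + 162) + 20*5 = (-26 + 162) + 20*5 = 136 + 100 = 236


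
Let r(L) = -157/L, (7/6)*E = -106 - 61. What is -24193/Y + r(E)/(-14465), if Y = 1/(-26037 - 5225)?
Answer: 10962071835093281/14493930 ≈ 7.5632e+8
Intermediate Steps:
Y = -1/31262 (Y = 1/(-31262) = -1/31262 ≈ -3.1988e-5)
E = -1002/7 (E = 6*(-106 - 61)/7 = (6/7)*(-167) = -1002/7 ≈ -143.14)
-24193/Y + r(E)/(-14465) = -24193/(-1/31262) - 157/(-1002/7)/(-14465) = -24193*(-31262) - 157*(-7/1002)*(-1/14465) = 756321566 + (1099/1002)*(-1/14465) = 756321566 - 1099/14493930 = 10962071835093281/14493930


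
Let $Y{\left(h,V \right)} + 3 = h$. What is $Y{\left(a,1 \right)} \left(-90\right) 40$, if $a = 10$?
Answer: $-25200$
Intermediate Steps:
$Y{\left(h,V \right)} = -3 + h$
$Y{\left(a,1 \right)} \left(-90\right) 40 = \left(-3 + 10\right) \left(-90\right) 40 = 7 \left(-90\right) 40 = \left(-630\right) 40 = -25200$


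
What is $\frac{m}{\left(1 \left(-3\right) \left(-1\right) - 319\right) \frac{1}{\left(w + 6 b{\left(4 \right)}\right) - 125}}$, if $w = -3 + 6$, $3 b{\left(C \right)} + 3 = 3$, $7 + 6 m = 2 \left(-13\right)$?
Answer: $- \frac{671}{316} \approx -2.1234$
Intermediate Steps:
$m = - \frac{11}{2}$ ($m = - \frac{7}{6} + \frac{2 \left(-13\right)}{6} = - \frac{7}{6} + \frac{1}{6} \left(-26\right) = - \frac{7}{6} - \frac{13}{3} = - \frac{11}{2} \approx -5.5$)
$b{\left(C \right)} = 0$ ($b{\left(C \right)} = -1 + \frac{1}{3} \cdot 3 = -1 + 1 = 0$)
$w = 3$
$\frac{m}{\left(1 \left(-3\right) \left(-1\right) - 319\right) \frac{1}{\left(w + 6 b{\left(4 \right)}\right) - 125}} = - \frac{11}{2 \frac{1 \left(-3\right) \left(-1\right) - 319}{\left(3 + 6 \cdot 0\right) - 125}} = - \frac{11}{2 \frac{\left(-3\right) \left(-1\right) - 319}{\left(3 + 0\right) - 125}} = - \frac{11}{2 \frac{3 - 319}{3 - 125}} = - \frac{11}{2 \left(- \frac{316}{-122}\right)} = - \frac{11}{2 \left(\left(-316\right) \left(- \frac{1}{122}\right)\right)} = - \frac{11}{2 \cdot \frac{158}{61}} = \left(- \frac{11}{2}\right) \frac{61}{158} = - \frac{671}{316}$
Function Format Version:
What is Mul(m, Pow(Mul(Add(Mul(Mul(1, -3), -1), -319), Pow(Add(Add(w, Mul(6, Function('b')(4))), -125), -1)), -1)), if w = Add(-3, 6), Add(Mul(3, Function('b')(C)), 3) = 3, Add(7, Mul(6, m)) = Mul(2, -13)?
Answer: Rational(-671, 316) ≈ -2.1234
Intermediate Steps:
m = Rational(-11, 2) (m = Add(Rational(-7, 6), Mul(Rational(1, 6), Mul(2, -13))) = Add(Rational(-7, 6), Mul(Rational(1, 6), -26)) = Add(Rational(-7, 6), Rational(-13, 3)) = Rational(-11, 2) ≈ -5.5000)
Function('b')(C) = 0 (Function('b')(C) = Add(-1, Mul(Rational(1, 3), 3)) = Add(-1, 1) = 0)
w = 3
Mul(m, Pow(Mul(Add(Mul(Mul(1, -3), -1), -319), Pow(Add(Add(w, Mul(6, Function('b')(4))), -125), -1)), -1)) = Mul(Rational(-11, 2), Pow(Mul(Add(Mul(Mul(1, -3), -1), -319), Pow(Add(Add(3, Mul(6, 0)), -125), -1)), -1)) = Mul(Rational(-11, 2), Pow(Mul(Add(Mul(-3, -1), -319), Pow(Add(Add(3, 0), -125), -1)), -1)) = Mul(Rational(-11, 2), Pow(Mul(Add(3, -319), Pow(Add(3, -125), -1)), -1)) = Mul(Rational(-11, 2), Pow(Mul(-316, Pow(-122, -1)), -1)) = Mul(Rational(-11, 2), Pow(Mul(-316, Rational(-1, 122)), -1)) = Mul(Rational(-11, 2), Pow(Rational(158, 61), -1)) = Mul(Rational(-11, 2), Rational(61, 158)) = Rational(-671, 316)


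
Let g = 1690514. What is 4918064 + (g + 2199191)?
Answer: 8807769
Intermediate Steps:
4918064 + (g + 2199191) = 4918064 + (1690514 + 2199191) = 4918064 + 3889705 = 8807769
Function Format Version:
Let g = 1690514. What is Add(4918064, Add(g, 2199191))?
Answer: 8807769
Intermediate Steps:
Add(4918064, Add(g, 2199191)) = Add(4918064, Add(1690514, 2199191)) = Add(4918064, 3889705) = 8807769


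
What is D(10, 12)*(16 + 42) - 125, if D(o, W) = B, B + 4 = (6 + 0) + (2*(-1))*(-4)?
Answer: 455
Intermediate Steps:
B = 10 (B = -4 + ((6 + 0) + (2*(-1))*(-4)) = -4 + (6 - 2*(-4)) = -4 + (6 + 8) = -4 + 14 = 10)
D(o, W) = 10
D(10, 12)*(16 + 42) - 125 = 10*(16 + 42) - 125 = 10*58 - 125 = 580 - 125 = 455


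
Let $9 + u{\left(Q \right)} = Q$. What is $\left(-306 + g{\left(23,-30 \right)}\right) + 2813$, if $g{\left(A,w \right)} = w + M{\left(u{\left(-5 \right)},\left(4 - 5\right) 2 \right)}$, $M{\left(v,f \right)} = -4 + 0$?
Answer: $2473$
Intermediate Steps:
$u{\left(Q \right)} = -9 + Q$
$M{\left(v,f \right)} = -4$
$g{\left(A,w \right)} = -4 + w$ ($g{\left(A,w \right)} = w - 4 = -4 + w$)
$\left(-306 + g{\left(23,-30 \right)}\right) + 2813 = \left(-306 - 34\right) + 2813 = -340 + 2813 = 2473$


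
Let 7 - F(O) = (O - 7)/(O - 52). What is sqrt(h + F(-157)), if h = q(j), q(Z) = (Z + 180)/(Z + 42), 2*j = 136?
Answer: sqrt(9249295)/1045 ≈ 2.9103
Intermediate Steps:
j = 68 (j = (1/2)*136 = 68)
F(O) = 7 - (-7 + O)/(-52 + O) (F(O) = 7 - (O - 7)/(O - 52) = 7 - (-7 + O)/(-52 + O))
q(Z) = (180 + Z)/(42 + Z)
h = 124/55 (h = (180 + 68)/(42 + 68) = 248/110 = (1/110)*248 = 124/55 ≈ 2.2545)
sqrt(h + F(-157)) = sqrt(124/55 + 3*(-119 + 2*(-157))/(-52 - 157)) = sqrt(124/55 + 3*(-119 - 314)/(-209)) = sqrt(124/55 + 3*(-1/209)*(-433)) = sqrt(124/55 + 1299/209) = sqrt(8851/1045) = sqrt(9249295)/1045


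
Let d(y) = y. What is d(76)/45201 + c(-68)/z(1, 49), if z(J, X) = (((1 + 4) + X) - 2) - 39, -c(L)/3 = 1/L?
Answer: 821/161772 ≈ 0.0050750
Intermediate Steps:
c(L) = -3/L
z(J, X) = -36 + X (z(J, X) = ((5 + X) - 2) - 39 = (3 + X) - 39 = -36 + X)
d(76)/45201 + c(-68)/z(1, 49) = 76/45201 + (-3/(-68))/(-36 + 49) = 76*(1/45201) - 3*(-1/68)/13 = 4/2379 + (3/68)*(1/13) = 4/2379 + 3/884 = 821/161772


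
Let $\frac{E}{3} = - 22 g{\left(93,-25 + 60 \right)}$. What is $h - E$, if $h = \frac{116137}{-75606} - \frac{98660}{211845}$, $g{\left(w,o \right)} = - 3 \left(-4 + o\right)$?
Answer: $- \frac{6556192844959}{1067783538} \approx -6140.0$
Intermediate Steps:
$g{\left(w,o \right)} = 12 - 3 o$
$h = - \frac{2137488715}{1067783538}$ ($h = 116137 \left(- \frac{1}{75606}\right) - \frac{19732}{42369} = - \frac{116137}{75606} - \frac{19732}{42369} = - \frac{2137488715}{1067783538} \approx -2.0018$)
$E = 6138$ ($E = 3 \left(- 22 \left(12 - 3 \left(-25 + 60\right)\right)\right) = 3 \left(- 22 \left(12 - 105\right)\right) = 3 \left(\left(-22\right) \left(-93\right)\right) = 3 \cdot 2046 = 6138$)
$h - E = - \frac{2137488715}{1067783538} - 6138 = - \frac{6556192844959}{1067783538}$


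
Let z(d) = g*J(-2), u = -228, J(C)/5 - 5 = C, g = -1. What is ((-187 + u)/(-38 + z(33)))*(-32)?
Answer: -13280/53 ≈ -250.57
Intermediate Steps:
J(C) = 25 + 5*C
z(d) = -15 (z(d) = -(25 + 5*(-2)) = -(25 - 10) = -1*15 = -15)
((-187 + u)/(-38 + z(33)))*(-32) = ((-187 - 228)/(-38 - 15))*(-32) = -415/(-53)*(-32) = -415*(-1/53)*(-32) = (415/53)*(-32) = -13280/53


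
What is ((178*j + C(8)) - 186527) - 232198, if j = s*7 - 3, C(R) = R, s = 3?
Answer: -415513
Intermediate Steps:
j = 18 (j = 3*7 - 3 = 21 - 3 = 18)
((178*j + C(8)) - 186527) - 232198 = ((178*18 + 8) - 186527) - 232198 = ((3204 + 8) - 186527) - 232198 = (3212 - 186527) - 232198 = -183315 - 232198 = -415513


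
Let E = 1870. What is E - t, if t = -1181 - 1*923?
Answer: 3974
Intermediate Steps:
t = -2104 (t = -1181 - 923 = -2104)
E - t = 1870 - 1*(-2104) = 1870 + 2104 = 3974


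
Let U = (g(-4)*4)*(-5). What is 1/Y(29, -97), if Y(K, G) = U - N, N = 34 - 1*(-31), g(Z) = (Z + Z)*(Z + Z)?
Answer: -1/1345 ≈ -0.00074349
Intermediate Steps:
g(Z) = 4*Z² (g(Z) = (2*Z)*(2*Z) = 4*Z²)
N = 65 (N = 34 + 31 = 65)
U = -1280 (U = ((4*(-4)²)*4)*(-5) = ((4*16)*4)*(-5) = (64*4)*(-5) = 256*(-5) = -1280)
Y(K, G) = -1345 (Y(K, G) = -1280 - 1*65 = -1280 - 65 = -1345)
1/Y(29, -97) = 1/(-1345) = -1/1345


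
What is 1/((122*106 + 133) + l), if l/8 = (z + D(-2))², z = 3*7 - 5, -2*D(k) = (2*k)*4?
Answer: 1/17673 ≈ 5.6583e-5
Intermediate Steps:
D(k) = -4*k (D(k) = -2*k*4/2 = -4*k)
z = 16 (z = 21 - 5 = 16)
l = 4608 (l = 8*(16 - 4*(-2))² = 8*(16 + 8)² = 8*24² = 8*576 = 4608)
1/((122*106 + 133) + l) = 1/((122*106 + 133) + 4608) = 1/((12932 + 133) + 4608) = 1/(13065 + 4608) = 1/17673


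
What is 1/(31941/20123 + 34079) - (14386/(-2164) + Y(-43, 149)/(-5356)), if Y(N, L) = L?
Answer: 6632937996055981/993590968103084 ≈ 6.6757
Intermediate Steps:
1/(31941/20123 + 34079) - (14386/(-2164) + Y(-43, 149)/(-5356)) = 1/(31941/20123 + 34079) - (14386/(-2164) + 149/(-5356)) = 1/(31941*(1/20123) + 34079) - (14386*(-1/2164) + 149*(-1/5356)) = 1/(31941/20123 + 34079) - (-7193/1082 - 149/5356) = 1/(685803658/20123) - 1*(-19343463/2897596) = 20123/685803658 + 19343463/2897596 = 6632937996055981/993590968103084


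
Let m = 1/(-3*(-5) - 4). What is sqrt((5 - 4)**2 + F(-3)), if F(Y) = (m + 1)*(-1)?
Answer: I*sqrt(11)/11 ≈ 0.30151*I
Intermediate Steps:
m = 1/11 (m = 1/(15 - 4) = 1/11 ≈ 0.090909)
F(Y) = -12/11 (F(Y) = (1/11 + 1)*(-1) = (12/11)*(-1) = -12/11)
sqrt((5 - 4)**2 + F(-3)) = sqrt((5 - 4)**2 - 12/11) = sqrt(1**2 - 12/11) = sqrt(1 - 12/11) = sqrt(-1/11) = I*sqrt(11)/11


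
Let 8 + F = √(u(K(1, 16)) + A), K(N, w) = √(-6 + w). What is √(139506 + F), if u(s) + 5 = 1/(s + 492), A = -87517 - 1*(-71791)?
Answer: √(139498*√(492 + √10) + I*√(7739651 + 15731*√10))/(492 + √10)^(¼) ≈ 373.49 + 0.16791*I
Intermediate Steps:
A = -15726 (A = -87517 + 71791 = -15726)
u(s) = -5 + 1/(492 + s) (u(s) = -5 + 1/(s + 492) = -5 + 1/(492 + s))
F = -8 + √(-15726 + (-2459 - 5*√10)/(492 + √10)) (F = -8 + √((-2459 - 5*√(-6 + 16))/(492 + √(-6 + 16)) - 15726) = -8 + √((-2459 - 5*√10)/(492 + √10) - 15726) = -8 + √(-15726 + (-2459 - 5*√10)/(492 + √10)) ≈ -8.0 + 125.42*I)
√(139506 + F) = √(139506 + (-8 + I*√(7739651 + 15731*√10)/√(492 + √10))) = √(139498 + I*√(7739651 + 15731*√10)/√(492 + √10))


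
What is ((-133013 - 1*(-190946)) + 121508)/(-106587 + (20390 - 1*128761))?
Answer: -179441/214958 ≈ -0.83477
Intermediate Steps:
((-133013 - 1*(-190946)) + 121508)/(-106587 + (20390 - 1*128761)) = ((-133013 + 190946) + 121508)/(-106587 + (20390 - 128761)) = (57933 + 121508)/(-106587 - 108371) = 179441/(-214958) = 179441*(-1/214958) = -179441/214958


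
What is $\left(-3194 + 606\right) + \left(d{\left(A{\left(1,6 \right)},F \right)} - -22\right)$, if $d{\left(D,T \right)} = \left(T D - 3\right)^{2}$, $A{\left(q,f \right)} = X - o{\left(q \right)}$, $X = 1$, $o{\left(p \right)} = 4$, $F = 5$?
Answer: $-2242$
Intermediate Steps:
$A{\left(q,f \right)} = -3$ ($A{\left(q,f \right)} = 1 - 4 = -3$)
$d{\left(D,T \right)} = \left(-3 + D T\right)^{2}$ ($d{\left(D,T \right)} = \left(D T - 3\right)^{2} = \left(-3 + D T\right)^{2}$)
$\left(-3194 + 606\right) + \left(d{\left(A{\left(1,6 \right)},F \right)} - -22\right) = \left(-3194 + 606\right) - \left(-22 - \left(-3 - 15\right)^{2}\right) = -2588 + \left(\left(-3 - 15\right)^{2} + 22\right) = -2588 + \left(\left(-18\right)^{2} + 22\right) = -2588 + \left(324 + 22\right) = -2588 + 346 = -2242$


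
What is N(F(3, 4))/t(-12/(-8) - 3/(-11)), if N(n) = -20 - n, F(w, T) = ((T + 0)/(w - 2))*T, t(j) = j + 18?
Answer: -264/145 ≈ -1.8207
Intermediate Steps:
t(j) = 18 + j
F(w, T) = T²/(-2 + w) (F(w, T) = (T/(-2 + w))*T = T²/(-2 + w))
N(F(3, 4))/t(-12/(-8) - 3/(-11)) = (-20 - 4²/(-2 + 3))/(18 + (-12/(-8) - 3/(-11))) = (-20 - 16/1)/(18 + (-12*(-⅛) - 3*(-1/11))) = (-20 - 16)/(18 + (3/2 + 3/11)) = (-20 - 1*16)/(18 + 39/22) = (-20 - 16)/(435/22) = -36*22/435 = -264/145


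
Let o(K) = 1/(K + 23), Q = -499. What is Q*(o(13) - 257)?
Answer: 4616249/36 ≈ 1.2823e+5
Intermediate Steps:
o(K) = 1/(23 + K)
Q*(o(13) - 257) = -499*(1/(23 + 13) - 257) = -499*(1/36 - 257) = -499*(-9251/36) = 4616249/36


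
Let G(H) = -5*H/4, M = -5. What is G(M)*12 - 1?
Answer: 74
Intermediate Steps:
G(H) = -5*H/4
G(M)*12 - 1 = -5/4*(-5)*12 - 1 = (25/4)*12 - 1 = 75 - 1 = 74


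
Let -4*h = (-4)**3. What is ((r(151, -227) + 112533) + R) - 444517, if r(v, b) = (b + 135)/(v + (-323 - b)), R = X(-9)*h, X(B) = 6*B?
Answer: -18306732/55 ≈ -3.3285e+5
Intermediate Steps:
h = 16 (h = -1/4*(-4)**3 = -1/4*(-64) = 16)
R = -864 (R = (6*(-9))*16 = -54*16 = -864)
r(v, b) = (135 + b)/(-323 + v - b)
((r(151, -227) + 112533) + R) - 444517 = (((135 - 227)/(-323 + 151 - 1*(-227)) + 112533) - 864) - 444517 = ((-92/(-323 + 151 + 227) + 112533) - 864) - 444517 = ((-92/55 + 112533) - 864) - 444517 = (6189223/55 - 864) - 444517 = 6141703/55 - 444517 = -18306732/55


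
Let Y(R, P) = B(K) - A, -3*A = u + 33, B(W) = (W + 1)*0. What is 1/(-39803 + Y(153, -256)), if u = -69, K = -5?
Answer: -1/39815 ≈ -2.5116e-5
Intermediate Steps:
B(W) = 0 (B(W) = (1 + W)*0 = 0)
A = 12 (A = -(-69 + 33)/3 = -1/3*(-36) = 12)
Y(R, P) = -12 (Y(R, P) = 0 - 1*12 = 0 - 12 = -12)
1/(-39803 + Y(153, -256)) = 1/(-39803 - 12) = 1/(-39815) = -1/39815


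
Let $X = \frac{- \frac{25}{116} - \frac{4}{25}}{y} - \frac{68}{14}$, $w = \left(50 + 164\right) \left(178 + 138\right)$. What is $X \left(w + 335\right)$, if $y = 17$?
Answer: $- \frac{114430927257}{345100} \approx -3.3159 \cdot 10^{5}$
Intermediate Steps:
$w = 67624$ ($w = 214 \cdot 316 = 67624$)
$X = - \frac{1683823}{345100}$ ($X = \frac{- \frac{25}{116} - \frac{4}{25}}{17} - \frac{68}{14} = \left(\left(-25\right) \frac{1}{116} - \frac{4}{25}\right) \frac{1}{17} - \frac{34}{7} = \left(- \frac{25}{116} - \frac{4}{25}\right) \frac{1}{17} - \frac{34}{7} = \left(- \frac{1089}{2900}\right) \frac{1}{17} - \frac{34}{7} = - \frac{1089}{49300} - \frac{34}{7} = - \frac{1683823}{345100} \approx -4.8792$)
$X \left(w + 335\right) = - \frac{1683823 \left(67624 + 335\right)}{345100} = \left(- \frac{1683823}{345100}\right) 67959 = - \frac{114430927257}{345100}$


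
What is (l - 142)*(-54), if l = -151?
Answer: 15822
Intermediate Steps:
(l - 142)*(-54) = (-151 - 142)*(-54) = -293*(-54) = 15822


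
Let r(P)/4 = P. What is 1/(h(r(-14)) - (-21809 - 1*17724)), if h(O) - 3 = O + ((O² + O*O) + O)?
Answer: 1/45696 ≈ 2.1884e-5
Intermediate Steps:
r(P) = 4*P
h(O) = 3 + 2*O + 2*O² (h(O) = 3 + (O + ((O² + O*O) + O)) = 3 + (O + ((O² + O²) + O)) = 3 + (O + (2*O² + O)) = 3 + (O + (O + 2*O²)) = 3 + (2*O + 2*O²) = 3 + 2*O + 2*O²)
1/(h(r(-14)) - (-21809 - 1*17724)) = 1/((3 + 2*(4*(-14)) + 2*(4*(-14))²) - (-21809 - 1*17724)) = 1/((3 + 2*(-56) + 2*(-56)²) - (-21809 - 17724)) = 1/((3 - 112 + 2*3136) - 1*(-39533)) = 1/((3 - 112 + 6272) + 39533) = 1/(6163 + 39533) = 1/45696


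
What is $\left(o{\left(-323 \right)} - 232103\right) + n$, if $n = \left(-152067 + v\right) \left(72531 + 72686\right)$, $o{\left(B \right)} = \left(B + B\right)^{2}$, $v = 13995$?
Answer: $-20050216411$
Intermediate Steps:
$o{\left(B \right)} = 4 B^{2}$ ($o{\left(B \right)} = \left(2 B\right)^{2} = 4 B^{2}$)
$n = -20050401624$ ($n = \left(-152067 + 13995\right) \left(72531 + 72686\right) = \left(-138072\right) 145217 = -20050401624$)
$\left(o{\left(-323 \right)} - 232103\right) + n = \left(4 \left(-323\right)^{2} - 232103\right) - 20050401624 = \left(4 \cdot 104329 - 232103\right) - 20050401624 = \left(417316 - 232103\right) - 20050401624 = 185213 - 20050401624 = -20050216411$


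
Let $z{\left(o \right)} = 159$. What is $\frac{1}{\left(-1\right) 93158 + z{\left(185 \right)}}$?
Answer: $- \frac{1}{92999} \approx -1.0753 \cdot 10^{-5}$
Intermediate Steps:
$\frac{1}{\left(-1\right) 93158 + z{\left(185 \right)}} = \frac{1}{\left(-1\right) 93158 + 159} = \frac{1}{-93158 + 159} = \frac{1}{-92999} = - \frac{1}{92999}$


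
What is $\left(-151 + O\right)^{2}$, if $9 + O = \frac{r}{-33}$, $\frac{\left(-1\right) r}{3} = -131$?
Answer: $\frac{3575881}{121} \approx 29553.0$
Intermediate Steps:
$r = 393$ ($r = \left(-3\right) \left(-131\right) = 393$)
$O = - \frac{230}{11}$ ($O = -9 + \frac{393}{-33} = -9 + 393 \left(- \frac{1}{33}\right) = -9 - \frac{131}{11} = - \frac{230}{11} \approx -20.909$)
$\left(-151 + O\right)^{2} = \left(-151 - \frac{230}{11}\right)^{2} = \left(- \frac{1891}{11}\right)^{2} = \frac{3575881}{121}$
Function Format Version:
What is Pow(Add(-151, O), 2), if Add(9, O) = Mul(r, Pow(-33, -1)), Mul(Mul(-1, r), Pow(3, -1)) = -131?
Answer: Rational(3575881, 121) ≈ 29553.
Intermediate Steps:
r = 393 (r = Mul(-3, -131) = 393)
O = Rational(-230, 11) (O = Add(-9, Mul(393, Pow(-33, -1))) = Add(-9, Mul(393, Rational(-1, 33))) = Add(-9, Rational(-131, 11)) = Rational(-230, 11) ≈ -20.909)
Pow(Add(-151, O), 2) = Pow(Add(-151, Rational(-230, 11)), 2) = Pow(Rational(-1891, 11), 2) = Rational(3575881, 121)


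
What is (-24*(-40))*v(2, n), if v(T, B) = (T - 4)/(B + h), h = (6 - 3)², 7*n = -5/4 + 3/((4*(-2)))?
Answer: -107520/491 ≈ -218.98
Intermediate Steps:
n = -13/56 (n = (-5/4 + 3/((4*(-2))))/7 = (-5*¼ + 3/(-8))/7 = (-5/4 + 3*(-⅛))/7 = (-5/4 - 3/8)/7 = (⅐)*(-13/8) = -13/56 ≈ -0.23214)
h = 9 (h = 3² = 9)
v(T, B) = (-4 + T)/(9 + B) (v(T, B) = (T - 4)/(B + 9) = (-4 + T)/(9 + B))
(-24*(-40))*v(2, n) = (-24*(-40))*((-4 + 2)/(9 - 13/56)) = 960*(-2/(491/56)) = 960*((56/491)*(-2)) = 960*(-112/491) = -107520/491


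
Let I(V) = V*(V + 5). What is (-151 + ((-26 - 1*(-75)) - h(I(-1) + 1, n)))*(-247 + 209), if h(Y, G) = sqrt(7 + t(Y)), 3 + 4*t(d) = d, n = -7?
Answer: 3876 + 19*sqrt(22) ≈ 3965.1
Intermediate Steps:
I(V) = V*(5 + V)
t(d) = -3/4 + d/4
h(Y, G) = sqrt(25/4 + Y/4) (h(Y, G) = sqrt(7 + (-3/4 + Y/4)) = sqrt(25/4 + Y/4))
(-151 + ((-26 - 1*(-75)) - h(I(-1) + 1, n)))*(-247 + 209) = (-151 + ((-26 - 1*(-75)) - sqrt(25 + (-(5 - 1) + 1))/2))*(-247 + 209) = (-151 + ((-26 + 75) - sqrt(25 + (-1*4 + 1))/2))*(-38) = (-151 + (49 - sqrt(25 + (-4 + 1))/2))*(-38) = (-151 + (49 - sqrt(25 - 3)/2))*(-38) = (-151 + (49 - sqrt(22)/2))*(-38) = (-102 - sqrt(22)/2)*(-38) = 3876 + 19*sqrt(22)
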